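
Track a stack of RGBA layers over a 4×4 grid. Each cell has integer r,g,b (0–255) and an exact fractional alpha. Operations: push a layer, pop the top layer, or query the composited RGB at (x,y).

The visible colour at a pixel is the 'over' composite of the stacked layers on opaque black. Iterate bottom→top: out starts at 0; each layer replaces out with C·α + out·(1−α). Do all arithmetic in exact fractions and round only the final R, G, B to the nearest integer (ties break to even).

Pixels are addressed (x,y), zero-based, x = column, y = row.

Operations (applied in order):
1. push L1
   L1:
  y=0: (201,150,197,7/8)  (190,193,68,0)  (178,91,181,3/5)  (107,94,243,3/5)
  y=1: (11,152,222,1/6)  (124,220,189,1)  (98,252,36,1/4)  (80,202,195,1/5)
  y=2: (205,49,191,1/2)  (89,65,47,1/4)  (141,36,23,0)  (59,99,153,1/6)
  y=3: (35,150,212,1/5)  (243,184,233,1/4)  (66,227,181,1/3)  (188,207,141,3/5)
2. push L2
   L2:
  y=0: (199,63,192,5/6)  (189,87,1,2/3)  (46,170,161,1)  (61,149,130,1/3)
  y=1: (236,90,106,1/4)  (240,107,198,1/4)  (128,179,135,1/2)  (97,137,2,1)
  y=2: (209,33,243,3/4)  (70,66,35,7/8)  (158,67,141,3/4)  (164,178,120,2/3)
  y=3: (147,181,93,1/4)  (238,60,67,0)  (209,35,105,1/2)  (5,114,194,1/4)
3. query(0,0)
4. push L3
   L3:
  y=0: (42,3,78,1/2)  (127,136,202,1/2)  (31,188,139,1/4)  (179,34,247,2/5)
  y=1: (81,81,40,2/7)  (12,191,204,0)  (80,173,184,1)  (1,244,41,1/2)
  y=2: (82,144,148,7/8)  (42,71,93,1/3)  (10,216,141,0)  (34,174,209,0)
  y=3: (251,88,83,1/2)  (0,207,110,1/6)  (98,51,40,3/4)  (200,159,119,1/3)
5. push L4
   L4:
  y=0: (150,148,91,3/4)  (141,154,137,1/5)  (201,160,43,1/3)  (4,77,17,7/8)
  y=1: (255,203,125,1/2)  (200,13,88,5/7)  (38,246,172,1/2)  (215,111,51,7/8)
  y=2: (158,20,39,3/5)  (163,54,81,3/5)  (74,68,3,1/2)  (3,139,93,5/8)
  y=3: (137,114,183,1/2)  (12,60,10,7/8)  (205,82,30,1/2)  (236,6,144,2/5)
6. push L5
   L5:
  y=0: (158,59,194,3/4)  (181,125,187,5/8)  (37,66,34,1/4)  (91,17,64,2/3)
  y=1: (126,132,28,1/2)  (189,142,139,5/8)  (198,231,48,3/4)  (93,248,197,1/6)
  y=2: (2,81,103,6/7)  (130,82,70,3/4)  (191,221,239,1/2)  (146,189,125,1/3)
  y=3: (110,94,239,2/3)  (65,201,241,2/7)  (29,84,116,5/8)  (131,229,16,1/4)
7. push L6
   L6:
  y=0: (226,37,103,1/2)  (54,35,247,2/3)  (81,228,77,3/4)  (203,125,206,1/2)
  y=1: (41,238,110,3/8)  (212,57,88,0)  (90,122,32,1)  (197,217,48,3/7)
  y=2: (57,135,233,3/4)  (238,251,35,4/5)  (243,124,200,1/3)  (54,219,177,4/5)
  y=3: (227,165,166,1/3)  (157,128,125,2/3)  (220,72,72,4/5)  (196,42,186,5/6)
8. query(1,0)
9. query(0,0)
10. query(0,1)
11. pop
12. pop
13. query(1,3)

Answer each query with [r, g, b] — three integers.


query (0,0) [L1,L2] — begin 0,0,0
+L1 (α=7/8) → [1407/8, 525/4, 1379/8]
+L2 (α=5/6) → [9367/48, 595/8, 9059/48]
→ [195, 74, 189]

(1,0) stack=L1,L2,L3,L4,L5,L6; from [0,0,0]:
+L1 (α=0) → [0, 0, 0]
+L2 (α=2/3) → [126, 58, 2/3]
+L3 (α=1/2) → [253/2, 97, 304/3]
+L4 (α=1/5) → [647/5, 542/5, 1627/15]
+L5 (α=5/8) → [3233/20, 4751/40, 3151/20]
+L6 (α=2/3) → [5393/60, 2517/40, 13031/60]
→ [90, 63, 217]

(0,0) stack=L1,L2,L3,L4,L5,L6; from [0,0,0]:
after L1 α=7/8: [1407/8, 525/4, 1379/8]
after L2 α=5/6: [9367/48, 595/8, 9059/48]
after L3 α=1/2: [11383/96, 619/16, 12803/96]
after L4 α=3/4: [54583/384, 7723/64, 39011/384]
after L5 α=3/4: [236599/1536, 19051/256, 262499/1536]
after L6 α=1/2: [583735/3072, 28523/512, 420707/3072]
rounded: [190, 56, 137]

(0,1) stack=L1,L2,L3,L4,L5,L6; from [0,0,0]:
L1 α=1/6: [11/6, 76/3, 37]
L2 α=1/4: [483/8, 83/2, 217/4]
L3 α=2/7: [3711/56, 739/14, 1405/28]
L4 α=1/2: [17991/112, 3581/28, 4905/56]
L5 α=1/2: [32103/224, 7277/56, 6473/112]
L6 α=3/8: [188067/1792, 76369/448, 69325/896]
= [105, 170, 77]

at x=1,y=3 over L1,L2,L3,L4:
after L1 α=1/4: [243/4, 46, 233/4]
after L2 α=0: [243/4, 46, 233/4]
after L3 α=1/6: [405/8, 437/6, 535/8]
after L4 α=7/8: [1077/64, 2957/48, 1095/64]
rounded: [17, 62, 17]


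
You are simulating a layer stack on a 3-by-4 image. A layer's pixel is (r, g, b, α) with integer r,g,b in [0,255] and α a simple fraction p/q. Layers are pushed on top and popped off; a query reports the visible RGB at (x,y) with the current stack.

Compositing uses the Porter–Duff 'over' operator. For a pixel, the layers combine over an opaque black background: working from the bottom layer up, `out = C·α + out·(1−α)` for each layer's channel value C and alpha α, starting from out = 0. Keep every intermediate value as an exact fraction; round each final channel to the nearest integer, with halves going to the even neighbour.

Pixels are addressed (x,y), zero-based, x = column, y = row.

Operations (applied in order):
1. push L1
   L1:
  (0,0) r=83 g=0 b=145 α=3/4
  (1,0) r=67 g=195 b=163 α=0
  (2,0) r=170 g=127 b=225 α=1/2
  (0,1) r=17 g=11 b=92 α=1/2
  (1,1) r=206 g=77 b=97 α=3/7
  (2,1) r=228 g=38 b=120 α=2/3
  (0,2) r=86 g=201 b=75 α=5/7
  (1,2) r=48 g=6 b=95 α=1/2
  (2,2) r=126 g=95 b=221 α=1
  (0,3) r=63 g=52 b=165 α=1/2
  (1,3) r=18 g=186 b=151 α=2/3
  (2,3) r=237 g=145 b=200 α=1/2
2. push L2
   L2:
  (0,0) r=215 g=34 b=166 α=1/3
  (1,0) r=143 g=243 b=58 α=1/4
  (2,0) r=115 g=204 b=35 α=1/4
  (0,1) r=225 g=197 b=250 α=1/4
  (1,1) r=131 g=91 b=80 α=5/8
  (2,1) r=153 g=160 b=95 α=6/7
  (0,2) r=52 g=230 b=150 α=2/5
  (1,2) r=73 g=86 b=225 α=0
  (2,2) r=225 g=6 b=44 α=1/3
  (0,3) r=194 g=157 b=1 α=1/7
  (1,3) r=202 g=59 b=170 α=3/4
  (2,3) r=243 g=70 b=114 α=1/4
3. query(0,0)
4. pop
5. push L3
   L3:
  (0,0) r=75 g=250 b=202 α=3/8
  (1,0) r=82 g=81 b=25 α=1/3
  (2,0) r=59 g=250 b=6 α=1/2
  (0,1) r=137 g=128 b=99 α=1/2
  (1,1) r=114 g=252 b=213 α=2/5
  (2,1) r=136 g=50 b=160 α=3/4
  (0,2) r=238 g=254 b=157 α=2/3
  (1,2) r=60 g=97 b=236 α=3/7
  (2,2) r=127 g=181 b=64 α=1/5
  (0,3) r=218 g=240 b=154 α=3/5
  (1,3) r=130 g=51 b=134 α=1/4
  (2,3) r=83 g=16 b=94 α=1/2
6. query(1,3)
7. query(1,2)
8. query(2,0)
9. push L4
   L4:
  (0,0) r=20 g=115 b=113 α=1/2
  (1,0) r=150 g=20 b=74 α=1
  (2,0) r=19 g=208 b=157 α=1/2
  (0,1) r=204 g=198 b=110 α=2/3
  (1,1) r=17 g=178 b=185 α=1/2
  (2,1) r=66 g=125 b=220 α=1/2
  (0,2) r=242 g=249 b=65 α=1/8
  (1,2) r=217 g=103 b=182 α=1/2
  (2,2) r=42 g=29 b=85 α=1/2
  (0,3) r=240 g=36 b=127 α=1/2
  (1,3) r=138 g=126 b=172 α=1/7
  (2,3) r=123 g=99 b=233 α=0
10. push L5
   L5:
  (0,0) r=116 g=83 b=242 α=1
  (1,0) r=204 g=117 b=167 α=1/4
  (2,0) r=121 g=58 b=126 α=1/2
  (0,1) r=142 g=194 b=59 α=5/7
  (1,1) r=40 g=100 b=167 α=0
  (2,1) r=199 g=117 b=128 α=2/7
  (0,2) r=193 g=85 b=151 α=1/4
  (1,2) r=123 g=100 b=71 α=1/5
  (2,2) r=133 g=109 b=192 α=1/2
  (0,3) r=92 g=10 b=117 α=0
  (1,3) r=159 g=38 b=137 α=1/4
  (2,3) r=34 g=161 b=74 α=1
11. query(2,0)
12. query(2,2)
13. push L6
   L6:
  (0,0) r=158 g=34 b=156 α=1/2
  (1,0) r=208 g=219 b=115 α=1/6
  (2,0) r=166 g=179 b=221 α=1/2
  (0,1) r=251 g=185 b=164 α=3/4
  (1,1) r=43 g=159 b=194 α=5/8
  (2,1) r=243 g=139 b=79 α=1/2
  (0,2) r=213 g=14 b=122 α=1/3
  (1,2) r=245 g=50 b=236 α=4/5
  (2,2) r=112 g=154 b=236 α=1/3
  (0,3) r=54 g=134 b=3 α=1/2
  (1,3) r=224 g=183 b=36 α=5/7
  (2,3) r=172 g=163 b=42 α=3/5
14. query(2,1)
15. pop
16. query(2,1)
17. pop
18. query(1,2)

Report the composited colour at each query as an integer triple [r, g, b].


query (0,0) [L1,L2] — begin 0,0,0
+L1 (α=3/4) → [249/4, 0, 435/4]
+L2 (α=1/3) → [679/6, 34/3, 767/6]
rounded: [113, 11, 128]

(1,3) stack=L1,L3; from [0,0,0]:
after L1 α=2/3: [12, 124, 302/3]
after L3 α=1/4: [83/2, 423/4, 109]
rounded: [42, 106, 109]

(1,2) stack=L1,L3; from [0,0,0]:
after L1 α=1/2: [24, 3, 95/2]
after L3 α=3/7: [276/7, 303/7, 898/7]
→ [39, 43, 128]

query (2,0) [L1,L3] — begin 0,0,0
L1 α=1/2: [85, 127/2, 225/2]
L3 α=1/2: [72, 627/4, 237/4]
→ [72, 157, 59]

query (2,0) [L1,L3,L4,L5] — begin 0,0,0
L1 α=1/2: [85, 127/2, 225/2]
L3 α=1/2: [72, 627/4, 237/4]
L4 α=1/2: [91/2, 1459/8, 865/8]
L5 α=1/2: [333/4, 1923/16, 1873/16]
→ [83, 120, 117]

at x=2,y=2 over L1,L3,L4,L5:
L1 α=1: [126, 95, 221]
L3 α=1/5: [631/5, 561/5, 948/5]
L4 α=1/2: [841/10, 353/5, 1373/10]
L5 α=1/2: [2171/20, 449/5, 3293/20]
= [109, 90, 165]

at x=2,y=1 over L1,L3,L4,L5,L6:
after L1 α=2/3: [152, 76/3, 80]
after L3 α=3/4: [140, 263/6, 140]
after L4 α=1/2: [103, 1013/12, 180]
after L5 α=2/7: [913/7, 7873/84, 1156/7]
after L6 α=1/2: [1307/7, 19549/168, 1709/14]
→ [187, 116, 122]

query (2,1) [L1,L3,L4,L5] — begin 0,0,0
+L1 (α=2/3) → [152, 76/3, 80]
+L3 (α=3/4) → [140, 263/6, 140]
+L4 (α=1/2) → [103, 1013/12, 180]
+L5 (α=2/7) → [913/7, 7873/84, 1156/7]
rounded: [130, 94, 165]

query (1,2) [L1,L3,L4] — begin 0,0,0
L1 α=1/2: [24, 3, 95/2]
L3 α=3/7: [276/7, 303/7, 898/7]
L4 α=1/2: [1795/14, 512/7, 1086/7]
= [128, 73, 155]


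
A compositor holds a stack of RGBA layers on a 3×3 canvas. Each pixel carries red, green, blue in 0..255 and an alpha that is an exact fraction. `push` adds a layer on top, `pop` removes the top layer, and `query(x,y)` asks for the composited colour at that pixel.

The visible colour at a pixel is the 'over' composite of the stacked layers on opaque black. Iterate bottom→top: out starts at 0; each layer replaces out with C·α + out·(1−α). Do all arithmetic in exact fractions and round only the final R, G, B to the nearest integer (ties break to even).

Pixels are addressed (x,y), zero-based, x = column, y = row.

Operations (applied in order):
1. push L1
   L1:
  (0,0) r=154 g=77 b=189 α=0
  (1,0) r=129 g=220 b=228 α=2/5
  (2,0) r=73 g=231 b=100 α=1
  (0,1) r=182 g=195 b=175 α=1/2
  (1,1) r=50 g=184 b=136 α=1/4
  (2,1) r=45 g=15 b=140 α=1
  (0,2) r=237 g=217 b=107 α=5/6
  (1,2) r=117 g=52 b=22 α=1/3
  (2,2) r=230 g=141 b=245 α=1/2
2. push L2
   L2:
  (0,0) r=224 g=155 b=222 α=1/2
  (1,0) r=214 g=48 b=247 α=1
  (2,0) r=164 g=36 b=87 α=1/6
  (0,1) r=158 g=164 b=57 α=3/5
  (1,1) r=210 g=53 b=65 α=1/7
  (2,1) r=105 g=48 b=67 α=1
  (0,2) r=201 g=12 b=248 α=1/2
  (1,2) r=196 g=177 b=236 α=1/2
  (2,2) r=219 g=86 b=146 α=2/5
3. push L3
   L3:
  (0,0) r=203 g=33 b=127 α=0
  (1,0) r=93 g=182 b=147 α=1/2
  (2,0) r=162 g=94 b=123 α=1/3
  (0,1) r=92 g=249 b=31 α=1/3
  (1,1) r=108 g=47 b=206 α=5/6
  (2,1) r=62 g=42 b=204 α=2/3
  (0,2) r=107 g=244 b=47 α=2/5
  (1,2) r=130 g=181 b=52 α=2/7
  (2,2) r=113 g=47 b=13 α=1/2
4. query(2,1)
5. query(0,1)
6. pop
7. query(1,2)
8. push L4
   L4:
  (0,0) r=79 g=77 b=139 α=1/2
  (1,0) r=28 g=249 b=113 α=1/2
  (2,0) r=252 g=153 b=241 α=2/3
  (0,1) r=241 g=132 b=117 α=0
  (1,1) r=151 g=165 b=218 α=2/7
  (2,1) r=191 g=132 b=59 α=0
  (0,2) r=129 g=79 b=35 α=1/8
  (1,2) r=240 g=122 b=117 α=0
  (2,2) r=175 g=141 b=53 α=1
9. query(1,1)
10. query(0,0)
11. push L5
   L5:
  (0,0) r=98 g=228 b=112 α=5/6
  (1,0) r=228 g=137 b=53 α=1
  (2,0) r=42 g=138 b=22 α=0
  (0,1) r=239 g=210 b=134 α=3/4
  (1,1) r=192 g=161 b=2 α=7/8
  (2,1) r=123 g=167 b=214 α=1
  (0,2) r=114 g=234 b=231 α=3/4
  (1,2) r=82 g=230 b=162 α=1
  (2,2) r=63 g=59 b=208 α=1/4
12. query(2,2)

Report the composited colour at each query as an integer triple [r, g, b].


query (2,1) [L1,L2,L3] — begin 0,0,0
L1 α=1: [45, 15, 140]
L2 α=1: [105, 48, 67]
L3 α=2/3: [229/3, 44, 475/3]
= [76, 44, 158]

(0,1) stack=L1,L2,L3; from [0,0,0]:
L1 α=1/2: [91, 195/2, 175/2]
L2 α=3/5: [656/5, 687/5, 346/5]
L3 α=1/3: [1772/15, 873/5, 847/15]
rounded: [118, 175, 56]

(1,2) stack=L1,L2; from [0,0,0]:
L1 α=1/3: [39, 52/3, 22/3]
L2 α=1/2: [235/2, 583/6, 365/3]
→ [118, 97, 122]

at x=1,y=1 over L1,L2,L4:
after L1 α=1/4: [25/2, 46, 34]
after L2 α=1/7: [285/7, 47, 269/7]
after L4 α=2/7: [3539/49, 565/7, 4397/49]
rounded: [72, 81, 90]

(0,0) stack=L1,L2,L4; from [0,0,0]:
+L1 (α=0) → [0, 0, 0]
+L2 (α=1/2) → [112, 155/2, 111]
+L4 (α=1/2) → [191/2, 309/4, 125]
→ [96, 77, 125]

query (2,2) [L1,L2,L4,L5] — begin 0,0,0
+L1 (α=1/2) → [115, 141/2, 245/2]
+L2 (α=2/5) → [783/5, 767/10, 1319/10]
+L4 (α=1) → [175, 141, 53]
+L5 (α=1/4) → [147, 241/2, 367/4]
→ [147, 120, 92]


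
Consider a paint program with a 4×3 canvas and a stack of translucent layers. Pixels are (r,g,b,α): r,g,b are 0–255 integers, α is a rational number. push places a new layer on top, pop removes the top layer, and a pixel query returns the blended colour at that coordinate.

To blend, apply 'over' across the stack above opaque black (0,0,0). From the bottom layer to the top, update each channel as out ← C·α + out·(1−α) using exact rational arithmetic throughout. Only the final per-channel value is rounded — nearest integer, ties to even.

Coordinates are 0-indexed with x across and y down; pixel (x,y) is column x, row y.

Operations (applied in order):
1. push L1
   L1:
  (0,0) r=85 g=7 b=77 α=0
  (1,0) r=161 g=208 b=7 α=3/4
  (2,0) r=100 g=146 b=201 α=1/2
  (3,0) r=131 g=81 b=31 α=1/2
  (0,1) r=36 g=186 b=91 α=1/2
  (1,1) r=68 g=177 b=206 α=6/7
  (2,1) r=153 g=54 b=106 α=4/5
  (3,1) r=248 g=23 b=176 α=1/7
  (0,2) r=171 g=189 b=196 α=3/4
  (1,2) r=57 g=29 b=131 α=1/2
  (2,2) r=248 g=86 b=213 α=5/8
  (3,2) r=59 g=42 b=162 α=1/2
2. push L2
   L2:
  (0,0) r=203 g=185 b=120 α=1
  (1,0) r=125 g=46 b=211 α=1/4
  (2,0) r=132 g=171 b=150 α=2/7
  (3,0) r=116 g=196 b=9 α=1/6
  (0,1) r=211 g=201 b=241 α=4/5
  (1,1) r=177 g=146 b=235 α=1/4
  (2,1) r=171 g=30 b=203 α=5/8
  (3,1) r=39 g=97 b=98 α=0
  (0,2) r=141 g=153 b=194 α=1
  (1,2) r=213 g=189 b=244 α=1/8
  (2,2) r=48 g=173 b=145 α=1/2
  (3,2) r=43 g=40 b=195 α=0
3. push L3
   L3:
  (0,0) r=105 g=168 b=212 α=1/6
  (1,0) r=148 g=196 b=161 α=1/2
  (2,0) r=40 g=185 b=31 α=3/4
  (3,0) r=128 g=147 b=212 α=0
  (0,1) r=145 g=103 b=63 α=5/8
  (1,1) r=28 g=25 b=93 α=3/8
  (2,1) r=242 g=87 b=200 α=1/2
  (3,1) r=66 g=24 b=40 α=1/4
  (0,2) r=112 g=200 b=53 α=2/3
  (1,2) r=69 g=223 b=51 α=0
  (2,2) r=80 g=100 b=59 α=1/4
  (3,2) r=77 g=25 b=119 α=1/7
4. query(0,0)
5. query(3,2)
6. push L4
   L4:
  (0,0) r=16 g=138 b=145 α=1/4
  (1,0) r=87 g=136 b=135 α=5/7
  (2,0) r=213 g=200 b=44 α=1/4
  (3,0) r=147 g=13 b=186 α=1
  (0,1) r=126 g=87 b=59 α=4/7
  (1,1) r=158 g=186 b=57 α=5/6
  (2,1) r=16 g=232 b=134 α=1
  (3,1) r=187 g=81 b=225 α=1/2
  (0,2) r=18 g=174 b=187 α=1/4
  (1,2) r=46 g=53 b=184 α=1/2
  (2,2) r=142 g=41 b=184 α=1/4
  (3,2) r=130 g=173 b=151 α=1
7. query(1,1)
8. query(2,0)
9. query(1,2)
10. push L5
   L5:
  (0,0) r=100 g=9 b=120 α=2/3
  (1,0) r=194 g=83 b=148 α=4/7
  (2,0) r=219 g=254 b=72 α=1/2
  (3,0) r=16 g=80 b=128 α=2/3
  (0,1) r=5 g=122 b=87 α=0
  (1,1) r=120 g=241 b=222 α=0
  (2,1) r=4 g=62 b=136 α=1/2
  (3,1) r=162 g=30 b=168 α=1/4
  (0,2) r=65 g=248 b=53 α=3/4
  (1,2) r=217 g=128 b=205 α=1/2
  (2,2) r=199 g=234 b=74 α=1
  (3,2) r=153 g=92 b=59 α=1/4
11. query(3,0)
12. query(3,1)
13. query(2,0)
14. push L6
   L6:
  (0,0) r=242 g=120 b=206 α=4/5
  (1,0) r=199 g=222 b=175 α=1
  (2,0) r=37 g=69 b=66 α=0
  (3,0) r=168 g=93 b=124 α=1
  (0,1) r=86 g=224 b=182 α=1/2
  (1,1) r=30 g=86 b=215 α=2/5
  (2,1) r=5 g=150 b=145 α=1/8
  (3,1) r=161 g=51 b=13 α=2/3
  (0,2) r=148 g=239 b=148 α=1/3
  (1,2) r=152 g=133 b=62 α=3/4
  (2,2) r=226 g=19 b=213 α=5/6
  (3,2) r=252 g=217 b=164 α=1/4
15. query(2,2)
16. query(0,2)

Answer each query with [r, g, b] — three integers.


query (0,0) [L1,L2,L3] — begin 0,0,0
+L1 (α=0) → [0, 0, 0]
+L2 (α=1) → [203, 185, 120]
+L3 (α=1/6) → [560/3, 1093/6, 406/3]
= [187, 182, 135]

(3,2) stack=L1,L2,L3; from [0,0,0]:
L1 α=1/2: [59/2, 21, 81]
L2 α=0: [59/2, 21, 81]
L3 α=1/7: [254/7, 151/7, 605/7]
= [36, 22, 86]

(1,1) stack=L1,L2,L3,L4; from [0,0,0]:
L1 α=6/7: [408/7, 1062/7, 1236/7]
L2 α=1/4: [2463/28, 1052/7, 5353/28]
L3 α=3/8: [14667/224, 5785/56, 34577/224]
L4 α=5/6: [191627/1344, 57865/336, 98417/1344]
→ [143, 172, 73]

at x=2,y=0 over L1,L2,L3,L4:
after L1 α=1/2: [50, 73, 201/2]
after L2 α=2/7: [514/7, 101, 1605/14]
after L3 α=3/4: [677/14, 164, 2907/56]
after L4 α=1/4: [5013/56, 173, 11185/224]
= [90, 173, 50]

query (1,2) [L1,L2,L3,L4] — begin 0,0,0
L1 α=1/2: [57/2, 29/2, 131/2]
L2 α=1/8: [825/16, 581/16, 1405/16]
L3 α=0: [825/16, 581/16, 1405/16]
L4 α=1/2: [1561/32, 1429/32, 4349/32]
rounded: [49, 45, 136]

(3,0) stack=L1,L2,L3,L4,L5; from [0,0,0]:
L1 α=1/2: [131/2, 81/2, 31/2]
L2 α=1/6: [887/12, 797/12, 173/12]
L3 α=0: [887/12, 797/12, 173/12]
L4 α=1: [147, 13, 186]
L5 α=2/3: [179/3, 173/3, 442/3]
→ [60, 58, 147]

(3,1) stack=L1,L2,L3,L4,L5; from [0,0,0]:
L1 α=1/7: [248/7, 23/7, 176/7]
L2 α=0: [248/7, 23/7, 176/7]
L3 α=1/4: [603/14, 237/28, 202/7]
L4 α=1/2: [3221/28, 2505/56, 1777/14]
L5 α=1/4: [14199/112, 9195/224, 7683/56]
rounded: [127, 41, 137]

query (2,0) [L1,L2,L3,L4,L5] — begin 0,0,0
L1 α=1/2: [50, 73, 201/2]
L2 α=2/7: [514/7, 101, 1605/14]
L3 α=3/4: [677/14, 164, 2907/56]
L4 α=1/4: [5013/56, 173, 11185/224]
L5 α=1/2: [17277/112, 427/2, 27313/448]
rounded: [154, 214, 61]

(2,2) stack=L1,L2,L3,L4,L5,L6; from [0,0,0]:
L1 α=5/8: [155, 215/4, 1065/8]
L2 α=1/2: [203/2, 907/8, 2225/16]
L3 α=1/4: [769/8, 3521/32, 7619/64]
L4 α=1/4: [3443/32, 11875/128, 34633/256]
L5 α=1: [199, 234, 74]
L6 α=5/6: [443/2, 329/6, 1139/6]
rounded: [222, 55, 190]

at x=0,y=2 over L1,L2,L3,L4,L5,L6:
+L1 (α=3/4) → [513/4, 567/4, 147]
+L2 (α=1) → [141, 153, 194]
+L3 (α=2/3) → [365/3, 553/3, 100]
+L4 (α=1/4) → [383/4, 727/4, 487/4]
+L5 (α=3/4) → [1163/16, 3703/16, 1123/16]
+L6 (α=1/3) → [2347/24, 5615/24, 769/8]
rounded: [98, 234, 96]


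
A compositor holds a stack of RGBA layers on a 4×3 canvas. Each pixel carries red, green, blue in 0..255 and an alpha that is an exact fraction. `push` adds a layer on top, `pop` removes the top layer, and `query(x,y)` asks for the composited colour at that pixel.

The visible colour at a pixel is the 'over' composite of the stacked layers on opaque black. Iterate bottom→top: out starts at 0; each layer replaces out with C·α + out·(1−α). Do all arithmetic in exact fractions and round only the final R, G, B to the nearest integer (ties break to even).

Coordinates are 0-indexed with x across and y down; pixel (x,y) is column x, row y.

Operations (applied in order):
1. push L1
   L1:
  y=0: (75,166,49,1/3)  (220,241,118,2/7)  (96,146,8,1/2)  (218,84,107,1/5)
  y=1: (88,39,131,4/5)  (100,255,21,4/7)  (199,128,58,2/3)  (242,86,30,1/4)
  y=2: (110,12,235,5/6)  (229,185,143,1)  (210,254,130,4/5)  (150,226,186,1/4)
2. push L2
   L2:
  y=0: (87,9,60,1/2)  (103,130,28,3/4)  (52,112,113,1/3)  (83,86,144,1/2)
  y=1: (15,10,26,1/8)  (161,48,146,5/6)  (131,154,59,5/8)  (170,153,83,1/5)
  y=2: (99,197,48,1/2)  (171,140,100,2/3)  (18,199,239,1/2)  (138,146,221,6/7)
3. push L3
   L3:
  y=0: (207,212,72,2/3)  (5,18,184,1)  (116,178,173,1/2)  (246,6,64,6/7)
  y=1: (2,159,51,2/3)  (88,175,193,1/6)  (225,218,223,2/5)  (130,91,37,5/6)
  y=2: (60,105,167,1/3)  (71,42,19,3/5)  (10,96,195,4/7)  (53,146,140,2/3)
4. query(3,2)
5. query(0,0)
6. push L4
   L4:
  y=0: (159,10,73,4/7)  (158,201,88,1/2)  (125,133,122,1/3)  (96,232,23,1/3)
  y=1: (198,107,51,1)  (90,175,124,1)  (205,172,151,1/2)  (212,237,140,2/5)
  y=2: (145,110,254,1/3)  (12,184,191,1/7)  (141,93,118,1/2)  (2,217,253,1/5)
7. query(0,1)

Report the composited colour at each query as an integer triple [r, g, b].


query (3,2) [L1,L2,L3] — begin 0,0,0
L1 α=1/4: [75/2, 113/2, 93/2]
L2 α=6/7: [1731/14, 1865/14, 2745/14]
L3 α=2/3: [3215/42, 5953/42, 6665/42]
= [77, 142, 159]

query (0,0) [L1,L2,L3] — begin 0,0,0
after L1 α=1/3: [25, 166/3, 49/3]
after L2 α=1/2: [56, 193/6, 229/6]
after L3 α=2/3: [470/3, 2737/18, 1093/18]
→ [157, 152, 61]

(0,1) stack=L1,L2,L3,L4; from [0,0,0]:
after L1 α=4/5: [352/5, 156/5, 524/5]
after L2 α=1/8: [2539/40, 571/20, 1899/20]
after L3 α=2/3: [2699/120, 6931/60, 1313/20]
after L4 α=1: [198, 107, 51]
= [198, 107, 51]


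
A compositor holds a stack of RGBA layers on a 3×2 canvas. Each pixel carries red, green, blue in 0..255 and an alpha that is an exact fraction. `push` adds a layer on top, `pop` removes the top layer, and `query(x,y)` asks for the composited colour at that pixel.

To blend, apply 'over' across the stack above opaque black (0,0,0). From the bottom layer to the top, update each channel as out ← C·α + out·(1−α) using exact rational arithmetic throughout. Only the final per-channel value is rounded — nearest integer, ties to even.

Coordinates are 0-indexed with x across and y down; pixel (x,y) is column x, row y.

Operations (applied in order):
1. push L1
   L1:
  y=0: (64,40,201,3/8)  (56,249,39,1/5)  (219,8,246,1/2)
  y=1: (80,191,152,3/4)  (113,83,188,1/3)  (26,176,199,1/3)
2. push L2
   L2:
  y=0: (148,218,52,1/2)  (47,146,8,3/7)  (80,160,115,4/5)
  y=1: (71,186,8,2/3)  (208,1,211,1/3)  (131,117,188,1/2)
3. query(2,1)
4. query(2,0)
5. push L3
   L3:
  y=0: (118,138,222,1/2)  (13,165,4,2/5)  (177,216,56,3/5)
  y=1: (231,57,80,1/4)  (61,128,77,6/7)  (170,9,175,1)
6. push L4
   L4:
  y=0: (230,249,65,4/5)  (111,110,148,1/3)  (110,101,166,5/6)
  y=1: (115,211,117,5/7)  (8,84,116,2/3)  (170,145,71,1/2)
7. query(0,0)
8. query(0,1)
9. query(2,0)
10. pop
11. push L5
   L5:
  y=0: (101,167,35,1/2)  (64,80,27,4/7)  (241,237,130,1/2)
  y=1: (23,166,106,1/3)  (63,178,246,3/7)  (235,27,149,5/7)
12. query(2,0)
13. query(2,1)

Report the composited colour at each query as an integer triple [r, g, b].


query (2,1) [L1,L2] — begin 0,0,0
+L1 (α=1/3) → [26/3, 176/3, 199/3]
+L2 (α=1/2) → [419/6, 527/6, 763/6]
= [70, 88, 127]

query (2,0) [L1,L2] — begin 0,0,0
+L1 (α=1/2) → [219/2, 4, 123]
+L2 (α=4/5) → [859/10, 644/5, 583/5]
→ [86, 129, 117]

(0,0) stack=L1,L2,L3,L4; from [0,0,0]:
after L1 α=3/8: [24, 15, 603/8]
after L2 α=1/2: [86, 233/2, 1019/16]
after L3 α=1/2: [102, 509/4, 4571/32]
after L4 α=4/5: [1022/5, 4493/20, 12891/160]
→ [204, 225, 81]

at x=0,y=1 over L1,L2,L3,L4:
L1 α=3/4: [60, 573/4, 114]
L2 α=2/3: [202/3, 687/4, 130/3]
L3 α=1/4: [433/4, 2289/16, 105/2]
L4 α=5/7: [1583/14, 10729/56, 690/7]
rounded: [113, 192, 99]

(2,0) stack=L1,L2,L3,L4; from [0,0,0]:
L1 α=1/2: [219/2, 4, 123]
L2 α=4/5: [859/10, 644/5, 583/5]
L3 α=3/5: [3514/25, 4528/25, 2006/25]
L4 α=5/6: [8632/75, 17153/150, 11378/75]
rounded: [115, 114, 152]

at x=2,y=0 over L1,L2,L3,L5:
after L1 α=1/2: [219/2, 4, 123]
after L2 α=4/5: [859/10, 644/5, 583/5]
after L3 α=3/5: [3514/25, 4528/25, 2006/25]
after L5 α=1/2: [9539/50, 10453/50, 2628/25]
rounded: [191, 209, 105]

query (2,1) [L1,L2,L3,L5] — begin 0,0,0
+L1 (α=1/3) → [26/3, 176/3, 199/3]
+L2 (α=1/2) → [419/6, 527/6, 763/6]
+L3 (α=1) → [170, 9, 175]
+L5 (α=5/7) → [1515/7, 153/7, 1095/7]
= [216, 22, 156]


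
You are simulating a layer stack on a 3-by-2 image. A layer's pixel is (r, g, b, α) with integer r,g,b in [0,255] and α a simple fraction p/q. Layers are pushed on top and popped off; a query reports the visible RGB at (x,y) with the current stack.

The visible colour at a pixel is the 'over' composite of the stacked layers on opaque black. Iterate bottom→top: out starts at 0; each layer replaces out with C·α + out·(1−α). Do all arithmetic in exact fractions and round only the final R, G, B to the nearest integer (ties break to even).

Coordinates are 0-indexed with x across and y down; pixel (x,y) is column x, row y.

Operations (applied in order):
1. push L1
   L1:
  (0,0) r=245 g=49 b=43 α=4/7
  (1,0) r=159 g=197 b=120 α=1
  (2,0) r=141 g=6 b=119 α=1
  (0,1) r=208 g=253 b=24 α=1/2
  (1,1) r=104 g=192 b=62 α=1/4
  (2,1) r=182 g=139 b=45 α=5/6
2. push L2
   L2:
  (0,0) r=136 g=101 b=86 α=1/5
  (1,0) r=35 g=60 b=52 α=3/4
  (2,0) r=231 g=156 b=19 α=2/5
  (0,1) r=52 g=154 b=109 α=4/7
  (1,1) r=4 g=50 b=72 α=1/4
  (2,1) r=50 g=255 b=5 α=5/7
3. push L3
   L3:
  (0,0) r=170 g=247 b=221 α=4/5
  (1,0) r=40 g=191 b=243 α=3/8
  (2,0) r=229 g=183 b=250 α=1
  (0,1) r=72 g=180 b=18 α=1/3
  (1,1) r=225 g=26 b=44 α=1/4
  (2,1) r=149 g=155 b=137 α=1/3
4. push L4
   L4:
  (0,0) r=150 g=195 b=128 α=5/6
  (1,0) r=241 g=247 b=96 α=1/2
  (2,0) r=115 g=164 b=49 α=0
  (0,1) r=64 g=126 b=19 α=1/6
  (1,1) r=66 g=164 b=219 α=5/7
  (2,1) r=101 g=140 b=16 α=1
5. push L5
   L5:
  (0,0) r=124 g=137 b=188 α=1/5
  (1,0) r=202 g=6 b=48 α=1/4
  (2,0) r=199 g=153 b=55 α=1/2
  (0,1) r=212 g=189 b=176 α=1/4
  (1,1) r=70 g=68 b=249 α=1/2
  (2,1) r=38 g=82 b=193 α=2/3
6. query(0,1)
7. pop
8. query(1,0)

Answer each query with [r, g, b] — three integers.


query (0,1) [L1,L2,L3,L4,L5] — begin 0,0,0
+L1 (α=1/2) → [104, 253/2, 12]
+L2 (α=4/7) → [520/7, 1991/14, 472/7]
+L3 (α=1/3) → [1544/21, 3251/21, 1070/21]
+L4 (α=1/6) → [4532/63, 18901/126, 5749/126]
+L5 (α=1/4) → [2246/21, 26839/168, 13141/168]
rounded: [107, 160, 78]

at x=1,y=0 over L1,L2,L3,L4:
+L1 (α=1) → [159, 197, 120]
+L2 (α=3/4) → [66, 377/4, 69]
+L3 (α=3/8) → [225/4, 4177/32, 537/4]
+L4 (α=1/2) → [1189/8, 12081/64, 921/8]
rounded: [149, 189, 115]


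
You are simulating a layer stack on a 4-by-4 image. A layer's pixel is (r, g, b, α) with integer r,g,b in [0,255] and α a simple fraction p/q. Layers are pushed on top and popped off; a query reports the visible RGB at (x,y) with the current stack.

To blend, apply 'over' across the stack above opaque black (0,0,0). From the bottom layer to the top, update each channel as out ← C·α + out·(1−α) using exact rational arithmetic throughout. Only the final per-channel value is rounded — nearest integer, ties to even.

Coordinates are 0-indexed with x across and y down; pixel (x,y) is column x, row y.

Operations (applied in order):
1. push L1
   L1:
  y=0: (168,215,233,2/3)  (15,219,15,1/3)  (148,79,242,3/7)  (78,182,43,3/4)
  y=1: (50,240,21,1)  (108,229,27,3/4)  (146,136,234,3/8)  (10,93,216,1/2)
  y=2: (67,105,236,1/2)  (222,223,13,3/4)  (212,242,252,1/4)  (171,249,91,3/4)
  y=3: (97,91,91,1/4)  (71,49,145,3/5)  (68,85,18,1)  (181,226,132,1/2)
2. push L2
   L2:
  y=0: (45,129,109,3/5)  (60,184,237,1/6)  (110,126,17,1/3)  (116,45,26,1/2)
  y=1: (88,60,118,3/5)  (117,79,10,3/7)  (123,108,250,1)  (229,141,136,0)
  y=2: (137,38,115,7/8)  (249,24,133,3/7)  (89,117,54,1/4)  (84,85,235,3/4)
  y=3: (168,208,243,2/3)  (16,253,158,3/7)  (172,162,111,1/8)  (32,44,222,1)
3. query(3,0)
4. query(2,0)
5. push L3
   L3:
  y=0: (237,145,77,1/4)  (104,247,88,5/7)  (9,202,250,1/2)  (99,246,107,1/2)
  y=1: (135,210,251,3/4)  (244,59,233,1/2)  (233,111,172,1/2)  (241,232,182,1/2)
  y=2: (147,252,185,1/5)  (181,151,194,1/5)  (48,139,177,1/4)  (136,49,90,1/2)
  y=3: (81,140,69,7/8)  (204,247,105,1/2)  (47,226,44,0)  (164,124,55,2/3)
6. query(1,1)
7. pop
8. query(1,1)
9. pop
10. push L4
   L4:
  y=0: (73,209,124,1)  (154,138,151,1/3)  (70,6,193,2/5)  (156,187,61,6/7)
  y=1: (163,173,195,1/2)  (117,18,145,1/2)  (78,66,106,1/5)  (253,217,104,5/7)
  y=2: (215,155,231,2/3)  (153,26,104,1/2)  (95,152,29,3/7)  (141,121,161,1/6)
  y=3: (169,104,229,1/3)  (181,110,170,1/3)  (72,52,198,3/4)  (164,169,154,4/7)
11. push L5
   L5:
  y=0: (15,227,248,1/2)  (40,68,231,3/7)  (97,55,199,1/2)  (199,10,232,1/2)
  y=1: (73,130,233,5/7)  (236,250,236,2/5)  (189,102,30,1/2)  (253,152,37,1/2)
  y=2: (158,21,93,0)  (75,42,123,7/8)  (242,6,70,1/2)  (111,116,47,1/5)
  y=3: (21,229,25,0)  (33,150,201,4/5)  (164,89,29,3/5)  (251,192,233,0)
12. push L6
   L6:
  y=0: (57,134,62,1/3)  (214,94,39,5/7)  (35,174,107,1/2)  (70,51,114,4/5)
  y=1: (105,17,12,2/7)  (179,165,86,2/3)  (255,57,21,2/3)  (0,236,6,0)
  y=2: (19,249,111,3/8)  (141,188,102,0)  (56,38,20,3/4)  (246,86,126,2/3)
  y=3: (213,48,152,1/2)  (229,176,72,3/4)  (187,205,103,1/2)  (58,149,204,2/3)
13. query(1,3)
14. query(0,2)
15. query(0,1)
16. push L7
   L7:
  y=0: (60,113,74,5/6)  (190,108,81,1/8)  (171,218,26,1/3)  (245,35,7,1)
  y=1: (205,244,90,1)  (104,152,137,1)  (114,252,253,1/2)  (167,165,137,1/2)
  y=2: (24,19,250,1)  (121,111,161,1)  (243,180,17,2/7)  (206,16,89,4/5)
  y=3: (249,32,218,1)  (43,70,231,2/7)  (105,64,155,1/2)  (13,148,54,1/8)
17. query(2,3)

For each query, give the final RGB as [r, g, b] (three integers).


at x=3,y=0 over L1,L2:
L1 α=3/4: [117/2, 273/2, 129/4]
L2 α=1/2: [349/4, 363/4, 233/8]
→ [87, 91, 29]

(2,0) stack=L1,L2; from [0,0,0]:
after L1 α=3/7: [444/7, 237/7, 726/7]
after L2 α=1/3: [1658/21, 452/7, 1571/21]
→ [79, 65, 75]

at x=1,y=1 over L1,L2,L3:
+L1 (α=3/4) → [81, 687/4, 81/4]
+L2 (α=3/7) → [675/7, 132, 111/7]
+L3 (α=1/2) → [2383/14, 191/2, 871/7]
rounded: [170, 96, 124]

at x=1,y=1 over L1,L2:
after L1 α=3/4: [81, 687/4, 81/4]
after L2 α=3/7: [675/7, 132, 111/7]
rounded: [96, 132, 16]

(1,3) stack=L1,L4,L5,L6; from [0,0,0]:
L1 α=3/5: [213/5, 147/5, 87]
L4 α=1/3: [1331/15, 844/15, 344/3]
L5 α=4/5: [3311/75, 9844/75, 2756/15]
L6 α=3/4: [13709/75, 12361/75, 1499/15]
rounded: [183, 165, 100]

(0,2) stack=L1,L4,L5,L6; from [0,0,0]:
L1 α=1/2: [67/2, 105/2, 118]
L4 α=2/3: [309/2, 725/6, 580/3]
L5 α=0: [309/2, 725/6, 580/3]
L6 α=3/8: [1659/16, 8107/48, 3899/24]
rounded: [104, 169, 162]

(0,1) stack=L1,L4,L5,L6; from [0,0,0]:
after L1 α=1: [50, 240, 21]
after L4 α=1/2: [213/2, 413/2, 108]
after L5 α=5/7: [578/7, 1063/7, 1381/7]
after L6 α=2/7: [4360/49, 5553/49, 7073/49]
→ [89, 113, 144]

(2,3) stack=L1,L4,L5,L6,L7; from [0,0,0]:
L1 α=1: [68, 85, 18]
L4 α=3/4: [71, 241/4, 153]
L5 α=3/5: [634/5, 155/2, 393/5]
L6 α=1/2: [1569/10, 565/4, 454/5]
L7 α=1/2: [2619/20, 821/8, 1229/10]
→ [131, 103, 123]


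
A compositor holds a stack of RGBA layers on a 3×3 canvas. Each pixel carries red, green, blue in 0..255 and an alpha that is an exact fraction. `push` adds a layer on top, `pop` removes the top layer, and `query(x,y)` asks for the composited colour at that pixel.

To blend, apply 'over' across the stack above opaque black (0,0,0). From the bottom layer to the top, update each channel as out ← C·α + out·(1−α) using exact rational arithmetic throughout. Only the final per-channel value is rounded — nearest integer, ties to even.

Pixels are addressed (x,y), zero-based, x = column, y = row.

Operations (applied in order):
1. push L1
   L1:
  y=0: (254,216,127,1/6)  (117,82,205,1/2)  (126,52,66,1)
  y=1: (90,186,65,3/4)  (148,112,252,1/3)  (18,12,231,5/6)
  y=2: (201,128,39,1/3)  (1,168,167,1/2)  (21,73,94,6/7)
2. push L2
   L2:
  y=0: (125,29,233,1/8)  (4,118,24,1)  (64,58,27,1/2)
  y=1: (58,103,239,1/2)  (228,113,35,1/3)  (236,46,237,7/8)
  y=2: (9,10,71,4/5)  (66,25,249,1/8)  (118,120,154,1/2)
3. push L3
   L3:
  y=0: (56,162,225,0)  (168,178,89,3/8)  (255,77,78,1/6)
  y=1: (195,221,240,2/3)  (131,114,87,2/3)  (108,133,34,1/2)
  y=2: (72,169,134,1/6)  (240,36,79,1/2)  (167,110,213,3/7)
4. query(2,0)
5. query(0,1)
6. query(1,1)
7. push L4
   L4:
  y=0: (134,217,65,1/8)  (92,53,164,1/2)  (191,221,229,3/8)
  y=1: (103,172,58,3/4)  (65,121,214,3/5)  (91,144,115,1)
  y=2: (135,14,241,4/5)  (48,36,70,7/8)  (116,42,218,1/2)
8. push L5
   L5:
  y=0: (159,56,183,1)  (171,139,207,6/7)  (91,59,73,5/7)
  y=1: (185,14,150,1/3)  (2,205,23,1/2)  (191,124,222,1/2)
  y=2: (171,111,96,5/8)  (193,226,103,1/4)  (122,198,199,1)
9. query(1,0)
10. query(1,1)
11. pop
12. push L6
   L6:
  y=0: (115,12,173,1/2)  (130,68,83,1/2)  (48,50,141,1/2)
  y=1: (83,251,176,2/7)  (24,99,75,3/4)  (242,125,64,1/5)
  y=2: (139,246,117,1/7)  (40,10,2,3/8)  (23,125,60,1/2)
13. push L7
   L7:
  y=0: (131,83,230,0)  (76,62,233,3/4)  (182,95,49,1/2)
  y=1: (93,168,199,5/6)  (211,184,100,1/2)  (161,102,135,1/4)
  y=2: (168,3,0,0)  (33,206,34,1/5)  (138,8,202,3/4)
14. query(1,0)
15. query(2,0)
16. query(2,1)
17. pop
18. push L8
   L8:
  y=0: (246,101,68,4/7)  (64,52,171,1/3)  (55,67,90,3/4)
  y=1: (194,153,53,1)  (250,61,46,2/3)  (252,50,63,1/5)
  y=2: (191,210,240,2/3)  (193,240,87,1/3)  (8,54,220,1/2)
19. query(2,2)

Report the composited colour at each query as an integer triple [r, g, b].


at x=2,y=0 over L1,L2,L3:
+L1 (α=1) → [126, 52, 66]
+L2 (α=1/2) → [95, 55, 93/2]
+L3 (α=1/6) → [365/3, 176/3, 207/4]
→ [122, 59, 52]

(0,1) stack=L1,L2,L3; from [0,0,0]:
+L1 (α=3/4) → [135/2, 279/2, 195/4]
+L2 (α=1/2) → [251/4, 485/4, 1151/8]
+L3 (α=2/3) → [1811/12, 751/4, 4991/24]
= [151, 188, 208]

query (1,1) [L1,L2,L3] — begin 0,0,0
L1 α=1/3: [148/3, 112/3, 84]
L2 α=1/3: [980/9, 563/9, 203/3]
L3 α=2/3: [3338/27, 2615/27, 725/9]
rounded: [124, 97, 81]

query (1,0) [L1,L2,L3,L4,L5] — begin 0,0,0
after L1 α=1/2: [117/2, 41, 205/2]
after L2 α=1: [4, 118, 24]
after L3 α=3/8: [131/2, 281/2, 387/8]
after L4 α=1/2: [315/4, 387/4, 1699/16]
after L5 α=6/7: [4419/28, 3723/28, 21571/112]
→ [158, 133, 193]

query (1,1) [L1,L2,L3,L4,L5] — begin 0,0,0
L1 α=1/3: [148/3, 112/3, 84]
L2 α=1/3: [980/9, 563/9, 203/3]
L3 α=2/3: [3338/27, 2615/27, 725/9]
L4 α=3/5: [11941/135, 15031/135, 7228/45]
L5 α=1/2: [12211/270, 21353/135, 8263/90]
= [45, 158, 92]

(1,0) stack=L1,L2,L3,L4,L6,L7; from [0,0,0]:
L1 α=1/2: [117/2, 41, 205/2]
L2 α=1: [4, 118, 24]
L3 α=3/8: [131/2, 281/2, 387/8]
L4 α=1/2: [315/4, 387/4, 1699/16]
L6 α=1/2: [835/8, 659/8, 3027/32]
L7 α=3/4: [2659/32, 2147/32, 25395/128]
rounded: [83, 67, 198]

query (2,0) [L1,L2,L3,L4,L6,L7] — begin 0,0,0
+L1 (α=1) → [126, 52, 66]
+L2 (α=1/2) → [95, 55, 93/2]
+L3 (α=1/6) → [365/3, 176/3, 207/4]
+L4 (α=3/8) → [443/3, 2869/24, 3783/32]
+L6 (α=1/2) → [587/6, 4069/48, 8295/64]
+L7 (α=1/2) → [1679/12, 8629/96, 11431/128]
= [140, 90, 89]

query (2,1) [L1,L2,L3,L4,L6,L7] — begin 0,0,0
+L1 (α=5/6) → [15, 10, 385/2]
+L2 (α=7/8) → [1667/8, 83/2, 3703/16]
+L3 (α=1/2) → [2531/16, 349/4, 4247/32]
+L4 (α=1) → [91, 144, 115]
+L6 (α=1/5) → [606/5, 701/5, 524/5]
+L7 (α=1/4) → [2623/20, 2613/20, 2247/20]
rounded: [131, 131, 112]

at x=2,y=2 over L1,L2,L3,L4,L6,L8:
L1 α=6/7: [18, 438/7, 564/7]
L2 α=1/2: [68, 639/7, 821/7]
L3 α=3/7: [773/7, 4866/49, 7757/49]
L4 α=1/2: [1585/14, 3462/49, 18439/98]
L6 α=1/2: [1907/28, 9587/98, 24319/196]
L8 α=1/2: [2131/56, 14879/196, 67439/392]
= [38, 76, 172]


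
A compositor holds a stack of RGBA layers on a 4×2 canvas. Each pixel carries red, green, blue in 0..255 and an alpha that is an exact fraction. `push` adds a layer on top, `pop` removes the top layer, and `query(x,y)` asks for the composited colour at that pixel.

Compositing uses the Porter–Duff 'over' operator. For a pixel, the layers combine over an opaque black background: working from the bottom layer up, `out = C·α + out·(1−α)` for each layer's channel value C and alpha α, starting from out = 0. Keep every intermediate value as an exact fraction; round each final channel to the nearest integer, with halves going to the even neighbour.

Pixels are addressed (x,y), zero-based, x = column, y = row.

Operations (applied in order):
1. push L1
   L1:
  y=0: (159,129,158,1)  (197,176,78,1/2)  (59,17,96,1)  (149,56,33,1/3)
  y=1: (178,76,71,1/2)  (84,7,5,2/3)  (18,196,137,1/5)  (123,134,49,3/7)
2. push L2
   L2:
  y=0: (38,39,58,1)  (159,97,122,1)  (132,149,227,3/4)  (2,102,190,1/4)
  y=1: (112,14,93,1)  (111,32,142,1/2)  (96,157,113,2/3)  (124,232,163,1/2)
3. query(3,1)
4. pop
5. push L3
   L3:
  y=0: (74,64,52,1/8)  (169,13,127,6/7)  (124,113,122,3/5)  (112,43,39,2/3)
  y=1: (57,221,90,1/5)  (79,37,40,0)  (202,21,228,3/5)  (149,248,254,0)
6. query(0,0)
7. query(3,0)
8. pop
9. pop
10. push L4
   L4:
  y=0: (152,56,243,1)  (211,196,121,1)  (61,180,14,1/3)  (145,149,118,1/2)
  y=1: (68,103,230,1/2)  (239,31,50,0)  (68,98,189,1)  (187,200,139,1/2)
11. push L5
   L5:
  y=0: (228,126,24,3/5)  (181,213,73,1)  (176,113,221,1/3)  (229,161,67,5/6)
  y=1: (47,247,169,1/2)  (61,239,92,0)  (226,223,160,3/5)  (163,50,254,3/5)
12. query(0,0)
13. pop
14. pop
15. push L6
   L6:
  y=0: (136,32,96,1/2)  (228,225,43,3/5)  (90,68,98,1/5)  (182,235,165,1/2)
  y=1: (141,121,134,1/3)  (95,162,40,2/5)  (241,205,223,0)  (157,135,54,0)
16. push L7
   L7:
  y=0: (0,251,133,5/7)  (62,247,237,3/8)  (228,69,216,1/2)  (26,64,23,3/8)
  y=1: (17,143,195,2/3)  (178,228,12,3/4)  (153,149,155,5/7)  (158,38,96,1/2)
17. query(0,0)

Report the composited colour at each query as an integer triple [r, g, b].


query (3,1) [L1,L2] — begin 0,0,0
after L1 α=3/7: [369/7, 402/7, 21]
after L2 α=1/2: [1237/14, 1013/7, 92]
→ [88, 145, 92]

query (0,0) [L1,L3] — begin 0,0,0
+L1 (α=1) → [159, 129, 158]
+L3 (α=1/8) → [1187/8, 967/8, 579/4]
→ [148, 121, 145]

query (3,0) [L1,L3] — begin 0,0,0
+L1 (α=1/3) → [149/3, 56/3, 11]
+L3 (α=2/3) → [821/9, 314/9, 89/3]
→ [91, 35, 30]

(0,0) stack=L4,L5; from [0,0,0]:
+L4 (α=1) → [152, 56, 243]
+L5 (α=3/5) → [988/5, 98, 558/5]
= [198, 98, 112]

at x=0,y=0 over L6,L7:
L6 α=1/2: [68, 16, 48]
L7 α=5/7: [136/7, 1287/7, 761/7]
= [19, 184, 109]


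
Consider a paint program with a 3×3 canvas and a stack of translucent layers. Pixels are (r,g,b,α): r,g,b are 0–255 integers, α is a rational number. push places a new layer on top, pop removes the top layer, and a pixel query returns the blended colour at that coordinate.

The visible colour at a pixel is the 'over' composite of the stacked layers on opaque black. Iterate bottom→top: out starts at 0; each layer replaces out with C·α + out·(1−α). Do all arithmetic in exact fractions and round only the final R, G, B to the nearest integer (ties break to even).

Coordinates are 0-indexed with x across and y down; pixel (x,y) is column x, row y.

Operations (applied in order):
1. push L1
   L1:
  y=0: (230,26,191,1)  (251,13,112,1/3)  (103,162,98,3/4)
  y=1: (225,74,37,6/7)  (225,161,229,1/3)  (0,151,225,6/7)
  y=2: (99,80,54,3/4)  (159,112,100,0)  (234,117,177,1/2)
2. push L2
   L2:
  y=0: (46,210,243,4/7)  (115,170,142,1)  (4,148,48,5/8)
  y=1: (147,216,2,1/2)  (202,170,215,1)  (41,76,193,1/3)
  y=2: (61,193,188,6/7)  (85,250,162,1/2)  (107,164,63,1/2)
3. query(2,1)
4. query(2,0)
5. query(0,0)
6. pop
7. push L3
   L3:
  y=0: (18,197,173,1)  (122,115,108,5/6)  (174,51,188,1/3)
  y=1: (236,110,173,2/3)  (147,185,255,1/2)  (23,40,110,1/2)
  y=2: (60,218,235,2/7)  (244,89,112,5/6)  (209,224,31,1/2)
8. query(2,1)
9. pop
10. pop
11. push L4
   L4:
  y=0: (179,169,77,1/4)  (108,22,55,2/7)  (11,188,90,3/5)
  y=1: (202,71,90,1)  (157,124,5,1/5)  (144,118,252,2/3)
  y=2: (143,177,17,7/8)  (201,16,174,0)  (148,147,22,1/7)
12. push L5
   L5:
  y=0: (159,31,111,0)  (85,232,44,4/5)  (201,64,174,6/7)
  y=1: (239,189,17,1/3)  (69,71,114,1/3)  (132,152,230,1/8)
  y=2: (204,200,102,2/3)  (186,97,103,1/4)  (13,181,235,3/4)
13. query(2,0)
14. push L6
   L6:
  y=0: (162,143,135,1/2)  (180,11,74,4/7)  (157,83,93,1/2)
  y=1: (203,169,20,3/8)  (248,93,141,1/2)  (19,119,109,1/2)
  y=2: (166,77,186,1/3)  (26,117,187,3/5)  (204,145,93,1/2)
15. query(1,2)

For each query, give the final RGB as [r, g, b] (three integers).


(2,1) stack=L1,L2; from [0,0,0]:
+L1 (α=6/7) → [0, 906/7, 1350/7]
+L2 (α=1/3) → [41/3, 2344/21, 4051/21]
= [14, 112, 193]

(2,0) stack=L1,L2; from [0,0,0]:
+L1 (α=3/4) → [309/4, 243/2, 147/2]
+L2 (α=5/8) → [1007/32, 2209/16, 921/16]
= [31, 138, 58]

at x=0,y=0 over L1,L2:
+L1 (α=1) → [230, 26, 191]
+L2 (α=4/7) → [874/7, 918/7, 1545/7]
= [125, 131, 221]

(2,1) stack=L1,L3; from [0,0,0]:
after L1 α=6/7: [0, 906/7, 1350/7]
after L3 α=1/2: [23/2, 593/7, 1060/7]
→ [12, 85, 151]

query (2,0) [L4,L5] — begin 0,0,0
+L4 (α=3/5) → [33/5, 564/5, 54]
+L5 (α=6/7) → [6063/35, 2484/35, 1098/7]
rounded: [173, 71, 157]

at x=1,y=2 over L4,L5,L6:
after L4 α=0: [0, 0, 0]
after L5 α=1/4: [93/2, 97/4, 103/4]
after L6 α=3/5: [171/5, 799/10, 245/2]
rounded: [34, 80, 122]


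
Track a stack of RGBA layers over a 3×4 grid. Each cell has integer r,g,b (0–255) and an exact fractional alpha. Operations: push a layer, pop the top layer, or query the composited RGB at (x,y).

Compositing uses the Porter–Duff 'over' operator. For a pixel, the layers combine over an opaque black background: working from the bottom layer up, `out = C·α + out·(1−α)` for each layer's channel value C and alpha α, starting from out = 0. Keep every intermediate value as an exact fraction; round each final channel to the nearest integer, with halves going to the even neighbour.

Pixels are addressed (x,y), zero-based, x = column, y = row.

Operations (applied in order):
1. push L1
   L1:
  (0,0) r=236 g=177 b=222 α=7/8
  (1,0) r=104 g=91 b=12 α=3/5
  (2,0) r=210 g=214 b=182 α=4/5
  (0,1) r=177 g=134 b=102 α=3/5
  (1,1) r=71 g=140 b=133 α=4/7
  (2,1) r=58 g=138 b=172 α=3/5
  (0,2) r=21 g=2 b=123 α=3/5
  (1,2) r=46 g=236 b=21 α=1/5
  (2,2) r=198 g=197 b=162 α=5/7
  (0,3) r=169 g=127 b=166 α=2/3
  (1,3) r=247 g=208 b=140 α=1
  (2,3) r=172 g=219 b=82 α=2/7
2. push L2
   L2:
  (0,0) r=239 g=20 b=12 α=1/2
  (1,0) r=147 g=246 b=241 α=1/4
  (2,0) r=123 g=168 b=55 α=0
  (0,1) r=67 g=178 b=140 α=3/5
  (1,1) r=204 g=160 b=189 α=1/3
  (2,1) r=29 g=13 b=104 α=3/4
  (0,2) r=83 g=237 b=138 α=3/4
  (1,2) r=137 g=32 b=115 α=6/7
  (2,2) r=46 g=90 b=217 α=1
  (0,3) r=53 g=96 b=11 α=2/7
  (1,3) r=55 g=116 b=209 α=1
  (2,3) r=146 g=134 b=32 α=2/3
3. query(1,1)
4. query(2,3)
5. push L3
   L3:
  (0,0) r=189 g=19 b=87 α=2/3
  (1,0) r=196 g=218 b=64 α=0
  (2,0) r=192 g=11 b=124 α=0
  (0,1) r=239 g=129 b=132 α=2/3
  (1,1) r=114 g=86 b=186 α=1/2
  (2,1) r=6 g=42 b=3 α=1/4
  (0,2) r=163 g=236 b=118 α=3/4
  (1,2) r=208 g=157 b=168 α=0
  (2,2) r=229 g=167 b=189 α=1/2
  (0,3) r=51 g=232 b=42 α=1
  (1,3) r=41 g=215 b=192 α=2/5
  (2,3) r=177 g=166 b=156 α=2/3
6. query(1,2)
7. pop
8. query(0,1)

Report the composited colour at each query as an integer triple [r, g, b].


at x=1,y=1 over L1,L2:
after L1 α=4/7: [284/7, 80, 76]
after L2 α=1/3: [1996/21, 320/3, 341/3]
= [95, 107, 114]

at x=2,y=3 over L1,L2:
+L1 (α=2/7) → [344/7, 438/7, 164/7]
+L2 (α=2/3) → [796/7, 2314/21, 204/7]
→ [114, 110, 29]

(1,2) stack=L1,L2,L3; from [0,0,0]:
+L1 (α=1/5) → [46/5, 236/5, 21/5]
+L2 (α=6/7) → [4156/35, 1196/35, 3471/35]
+L3 (α=0) → [4156/35, 1196/35, 3471/35]
= [119, 34, 99]

at x=0,y=1 over L1,L2:
+L1 (α=3/5) → [531/5, 402/5, 306/5]
+L2 (α=3/5) → [2067/25, 3474/25, 2712/25]
→ [83, 139, 108]
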